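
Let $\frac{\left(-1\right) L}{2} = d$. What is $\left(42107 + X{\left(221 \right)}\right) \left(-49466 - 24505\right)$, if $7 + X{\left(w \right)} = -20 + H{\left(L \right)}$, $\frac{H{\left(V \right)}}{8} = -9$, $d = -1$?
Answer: $-3107373768$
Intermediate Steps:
$L = 2$ ($L = \left(-2\right) \left(-1\right) = 2$)
$H{\left(V \right)} = -72$ ($H{\left(V \right)} = 8 \left(-9\right) = -72$)
$X{\left(w \right)} = -99$ ($X{\left(w \right)} = -7 - 92 = -99$)
$\left(42107 + X{\left(221 \right)}\right) \left(-49466 - 24505\right) = \left(42107 - 99\right) \left(-49466 - 24505\right) = 42008 \left(-73971\right) = -3107373768$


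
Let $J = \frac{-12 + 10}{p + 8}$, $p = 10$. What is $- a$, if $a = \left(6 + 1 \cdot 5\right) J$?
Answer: $\frac{11}{9} \approx 1.2222$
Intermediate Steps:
$J = - \frac{1}{9}$ ($J = \frac{-12 + 10}{10 + 8} = - \frac{2}{18} = \left(-2\right) \frac{1}{18} = - \frac{1}{9} \approx -0.11111$)
$a = - \frac{11}{9}$ ($a = \left(6 + 1 \cdot 5\right) \left(- \frac{1}{9}\right) = \left(6 + 5\right) \left(- \frac{1}{9}\right) = 11 \left(- \frac{1}{9}\right) = - \frac{11}{9} \approx -1.2222$)
$- a = \left(-1\right) \left(- \frac{11}{9}\right) = \frac{11}{9}$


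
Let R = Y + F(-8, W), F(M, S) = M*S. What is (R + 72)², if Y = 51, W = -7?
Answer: 32041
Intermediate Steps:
R = 107 (R = 51 - 8*(-7) = 51 + 56 = 107)
(R + 72)² = (107 + 72)² = 179² = 32041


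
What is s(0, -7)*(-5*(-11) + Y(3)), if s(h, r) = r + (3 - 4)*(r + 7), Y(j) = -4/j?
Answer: -1127/3 ≈ -375.67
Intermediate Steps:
s(h, r) = -7 (s(h, r) = r - (7 + r) = r + (-7 - r) = -7)
s(0, -7)*(-5*(-11) + Y(3)) = -7*(-5*(-11) - 4/3) = -7*(55 - 4*1/3) = -7*(55 - 4/3) = -7*161/3 = -1127/3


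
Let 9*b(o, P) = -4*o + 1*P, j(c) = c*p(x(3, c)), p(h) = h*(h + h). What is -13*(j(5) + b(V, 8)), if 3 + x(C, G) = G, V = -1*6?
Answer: -5096/9 ≈ -566.22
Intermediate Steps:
V = -6
x(C, G) = -3 + G
p(h) = 2*h**2 (p(h) = h*(2*h) = 2*h**2)
j(c) = 2*c*(-3 + c)**2 (j(c) = c*(2*(-3 + c)**2) = 2*c*(-3 + c)**2)
b(o, P) = -4*o/9 + P/9 (b(o, P) = (-4*o + 1*P)/9 = (-4*o + P)/9 = (P - 4*o)/9 = -4*o/9 + P/9)
-13*(j(5) + b(V, 8)) = -13*(2*5*(-3 + 5)**2 + (-4/9*(-6) + (1/9)*8)) = -13*(2*5*2**2 + (8/3 + 8/9)) = -13*(2*5*4 + 32/9) = -13*(40 + 32/9) = -13*392/9 = -5096/9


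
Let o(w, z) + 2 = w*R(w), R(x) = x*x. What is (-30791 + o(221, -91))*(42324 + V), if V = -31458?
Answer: 116951496888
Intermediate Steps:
R(x) = x²
o(w, z) = -2 + w³ (o(w, z) = -2 + w*w² = -2 + w³)
(-30791 + o(221, -91))*(42324 + V) = (-30791 + (-2 + 221³))*(42324 - 31458) = (-30791 + (-2 + 10793861))*10866 = (-30791 + 10793859)*10866 = 10763068*10866 = 116951496888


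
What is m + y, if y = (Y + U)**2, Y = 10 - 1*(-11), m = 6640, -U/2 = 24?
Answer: 7369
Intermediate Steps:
U = -48 (U = -2*24 = -48)
Y = 21 (Y = 10 + 11 = 21)
y = 729 (y = (21 - 48)**2 = (-27)**2 = 729)
m + y = 6640 + 729 = 7369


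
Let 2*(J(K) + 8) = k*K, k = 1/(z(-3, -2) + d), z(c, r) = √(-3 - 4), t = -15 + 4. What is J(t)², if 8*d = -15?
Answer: 16*(-1431*I + 608*√7)/(-223*I + 240*√7) ≈ 47.356 - 19.427*I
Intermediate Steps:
t = -11
z(c, r) = I*√7 (z(c, r) = √(-7) = I*√7)
d = -15/8 (d = (⅛)*(-15) = -15/8 ≈ -1.8750)
k = 1/(-15/8 + I*√7) (k = 1/(I*√7 - 15/8) = 1/(-15/8 + I*√7) ≈ -0.17831 - 0.2516*I)
J(K) = -8 + K*(-120/673 - 64*I*√7/673)/2 (J(K) = -8 + ((-120/673 - 64*I*√7/673)*K)/2 = -8 + (K*(-120/673 - 64*I*√7/673))/2 = -8 + K*(-120/673 - 64*I*√7/673)/2)
J(t)² = (-8 - 60/673*(-11) - 32/673*I*(-11)*√7)² = (-8 + 660/673 + 352*I*√7/673)² = (-4724/673 + 352*I*√7/673)²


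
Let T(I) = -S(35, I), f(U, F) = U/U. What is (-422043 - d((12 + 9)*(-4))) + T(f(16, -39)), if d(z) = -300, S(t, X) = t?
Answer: -421778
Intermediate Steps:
f(U, F) = 1
T(I) = -35 (T(I) = -1*35 = -35)
(-422043 - d((12 + 9)*(-4))) + T(f(16, -39)) = (-422043 - 1*(-300)) - 35 = (-422043 + 300) - 35 = -421743 - 35 = -421778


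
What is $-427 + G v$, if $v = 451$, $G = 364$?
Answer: $163737$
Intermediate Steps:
$-427 + G v = -427 + 364 \cdot 451 = -427 + 164164 = 163737$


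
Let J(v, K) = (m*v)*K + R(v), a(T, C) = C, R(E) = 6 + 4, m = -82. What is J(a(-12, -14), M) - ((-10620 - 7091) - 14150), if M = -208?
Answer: -206913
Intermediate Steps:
R(E) = 10
J(v, K) = 10 - 82*K*v (J(v, K) = (-82*v)*K + 10 = -82*K*v + 10 = 10 - 82*K*v)
J(a(-12, -14), M) - ((-10620 - 7091) - 14150) = (10 - 82*(-208)*(-14)) - ((-10620 - 7091) - 14150) = (10 - 238784) - (-17711 - 14150) = -238774 - 1*(-31861) = -238774 + 31861 = -206913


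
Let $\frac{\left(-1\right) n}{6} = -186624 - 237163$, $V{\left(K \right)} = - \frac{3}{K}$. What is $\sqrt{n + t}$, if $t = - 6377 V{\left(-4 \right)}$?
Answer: $\frac{3 \sqrt{1127973}}{2} \approx 1593.1$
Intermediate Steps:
$n = 2542722$ ($n = - 6 \left(-186624 - 237163\right) = \left(-6\right) \left(-423787\right) = 2542722$)
$t = - \frac{19131}{4}$ ($t = - 6377 \left(- \frac{3}{-4}\right) = - 6377 \left(\left(-3\right) \left(- \frac{1}{4}\right)\right) = \left(-6377\right) \frac{3}{4} = - \frac{19131}{4} \approx -4782.8$)
$\sqrt{n + t} = \sqrt{2542722 - \frac{19131}{4}} = \sqrt{\frac{10151757}{4}} = \frac{3 \sqrt{1127973}}{2}$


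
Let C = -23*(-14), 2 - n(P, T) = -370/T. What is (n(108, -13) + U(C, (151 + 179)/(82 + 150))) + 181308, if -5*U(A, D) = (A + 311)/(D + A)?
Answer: 442073111536/2438605 ≈ 1.8128e+5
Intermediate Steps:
n(P, T) = 2 + 370/T (n(P, T) = 2 - (-370)/T = 2 + 370/T)
C = 322
U(A, D) = -(311 + A)/(5*(A + D)) (U(A, D) = -(A + 311)/(5*(D + A)) = -(311 + A)/(5*(A + D)))
(n(108, -13) + U(C, (151 + 179)/(82 + 150))) + 181308 = ((2 + 370/(-13)) + (-311 - 1*322)/(5*(322 + (151 + 179)/(82 + 150)))) + 181308 = ((2 + 370*(-1/13)) + (-311 - 322)/(5*(322 + 330/232))) + 181308 = ((2 - 370/13) + (⅕)*(-633)/(322 + 330*(1/232))) + 181308 = (-344/13 + (⅕)*(-633)/(322 + 165/116)) + 181308 = (-344/13 + (⅕)*(-633)/(37517/116)) + 181308 = (-344/13 + (⅕)*(116/37517)*(-633)) + 181308 = (-344/13 - 73428/187585) + 181308 = -65483804/2438605 + 181308 = 442073111536/2438605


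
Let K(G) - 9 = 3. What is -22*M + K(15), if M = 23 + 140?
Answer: -3574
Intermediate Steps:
K(G) = 12 (K(G) = 9 + 3 = 12)
M = 163
-22*M + K(15) = -22*163 + 12 = -3586 + 12 = -3574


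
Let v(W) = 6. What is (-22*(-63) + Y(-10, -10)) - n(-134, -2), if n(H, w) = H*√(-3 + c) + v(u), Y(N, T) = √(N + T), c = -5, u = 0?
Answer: 1380 + 2*I*√5 + 268*I*√2 ≈ 1380.0 + 383.48*I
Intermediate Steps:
n(H, w) = 6 + 2*I*H*√2 (n(H, w) = H*√(-3 - 5) + 6 = H*√(-8) + 6 = H*(2*I*√2) + 6 = 2*I*H*√2 + 6 = 6 + 2*I*H*√2)
(-22*(-63) + Y(-10, -10)) - n(-134, -2) = (-22*(-63) + √(-10 - 10)) - (6 + 2*I*(-134)*√2) = (1386 + √(-20)) - (6 - 268*I*√2) = (1386 + 2*I*√5) + (-6 + 268*I*√2) = 1380 + 2*I*√5 + 268*I*√2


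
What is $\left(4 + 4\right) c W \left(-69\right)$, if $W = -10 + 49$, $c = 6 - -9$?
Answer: $-322920$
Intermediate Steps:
$c = 15$ ($c = 6 + 9 = 15$)
$W = 39$
$\left(4 + 4\right) c W \left(-69\right) = \left(4 + 4\right) 15 \cdot 39 \left(-69\right) = 8 \cdot 15 \cdot 39 \left(-69\right) = 120 \cdot 39 \left(-69\right) = 4680 \left(-69\right) = -322920$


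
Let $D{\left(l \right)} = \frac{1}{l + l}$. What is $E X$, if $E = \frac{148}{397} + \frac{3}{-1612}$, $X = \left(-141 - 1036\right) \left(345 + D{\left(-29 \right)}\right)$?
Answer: $- \frac{5590557519305}{37117912} \approx -1.5062 \cdot 10^{5}$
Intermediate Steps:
$D{\left(l \right)} = \frac{1}{2 l}$
$X = - \frac{23550593}{58}$ ($X = \left(-141 - 1036\right) \left(345 + \frac{1}{2 \left(-29\right)}\right) = - 1177 \left(345 + \frac{1}{2} \left(- \frac{1}{29}\right)\right) = - 1177 \left(345 - \frac{1}{58}\right) = \left(-1177\right) \frac{20009}{58} = - \frac{23550593}{58} \approx -4.0604 \cdot 10^{5}$)
$E = \frac{237385}{639964}$ ($E = 148 \cdot \frac{1}{397} + 3 \left(- \frac{1}{1612}\right) = \frac{148}{397} - \frac{3}{1612} = \frac{237385}{639964} \approx 0.37093$)
$E X = \frac{237385}{639964} \left(- \frac{23550593}{58}\right) = - \frac{5590557519305}{37117912}$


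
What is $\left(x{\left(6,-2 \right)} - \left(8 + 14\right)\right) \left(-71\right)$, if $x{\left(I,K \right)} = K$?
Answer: $1704$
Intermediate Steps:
$\left(x{\left(6,-2 \right)} - \left(8 + 14\right)\right) \left(-71\right) = \left(-2 - \left(8 + 14\right)\right) \left(-71\right) = \left(-2 - 22\right) \left(-71\right) = \left(-24\right) \left(-71\right) = 1704$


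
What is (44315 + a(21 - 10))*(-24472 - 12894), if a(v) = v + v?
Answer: -1656696342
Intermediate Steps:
a(v) = 2*v
(44315 + a(21 - 10))*(-24472 - 12894) = (44315 + 2*(21 - 10))*(-24472 - 12894) = (44315 + 2*11)*(-37366) = (44315 + 22)*(-37366) = 44337*(-37366) = -1656696342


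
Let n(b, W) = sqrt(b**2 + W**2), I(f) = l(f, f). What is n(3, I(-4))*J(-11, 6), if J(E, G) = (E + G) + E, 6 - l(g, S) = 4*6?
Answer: -48*sqrt(37) ≈ -291.97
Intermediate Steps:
l(g, S) = -18 (l(g, S) = 6 - 4*6 = 6 - 1*24 = 6 - 24 = -18)
I(f) = -18
n(b, W) = sqrt(W**2 + b**2)
J(E, G) = G + 2*E
n(3, I(-4))*J(-11, 6) = sqrt((-18)**2 + 3**2)*(6 + 2*(-11)) = sqrt(324 + 9)*(6 - 22) = sqrt(333)*(-16) = (3*sqrt(37))*(-16) = -48*sqrt(37)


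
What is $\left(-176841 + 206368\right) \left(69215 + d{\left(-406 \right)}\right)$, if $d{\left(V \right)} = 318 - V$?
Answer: $2065088853$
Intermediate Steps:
$\left(-176841 + 206368\right) \left(69215 + d{\left(-406 \right)}\right) = \left(-176841 + 206368\right) \left(69215 + \left(318 - -406\right)\right) = 29527 \left(69215 + \left(318 + 406\right)\right) = 29527 \left(69215 + 724\right) = 29527 \cdot 69939 = 2065088853$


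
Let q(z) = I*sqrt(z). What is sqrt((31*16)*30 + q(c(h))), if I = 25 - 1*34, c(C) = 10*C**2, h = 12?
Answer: 2*sqrt(3720 - 27*sqrt(10)) ≈ 120.58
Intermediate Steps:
I = -9 (I = 25 - 34 = -9)
q(z) = -9*sqrt(z)
sqrt((31*16)*30 + q(c(h))) = sqrt((31*16)*30 - 9*12*sqrt(10)) = sqrt(496*30 - 9*12*sqrt(10)) = sqrt(14880 - 108*sqrt(10))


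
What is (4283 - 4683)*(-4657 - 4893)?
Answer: 3820000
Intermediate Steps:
(4283 - 4683)*(-4657 - 4893) = -400*(-9550) = 3820000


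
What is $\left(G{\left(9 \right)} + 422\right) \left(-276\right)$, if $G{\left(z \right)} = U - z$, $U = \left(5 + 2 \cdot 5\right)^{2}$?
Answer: $-176088$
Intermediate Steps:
$U = 225$ ($U = \left(5 + 10\right)^{2} = 15^{2} = 225$)
$G{\left(z \right)} = 225 - z$
$\left(G{\left(9 \right)} + 422\right) \left(-276\right) = \left(\left(225 - 9\right) + 422\right) \left(-276\right) = \left(216 + 422\right) \left(-276\right) = 638 \left(-276\right) = -176088$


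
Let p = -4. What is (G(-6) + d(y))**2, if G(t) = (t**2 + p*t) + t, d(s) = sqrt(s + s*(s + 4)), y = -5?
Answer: 2916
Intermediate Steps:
d(s) = sqrt(s + s*(4 + s))
G(t) = t**2 - 3*t (G(t) = (t**2 - 4*t) + t = t**2 - 3*t)
(G(-6) + d(y))**2 = (-6*(-3 - 6) + sqrt(-5*(5 - 5)))**2 = (-6*(-9) + sqrt(-5*0))**2 = (54 + sqrt(0))**2 = (54 + 0)**2 = 54**2 = 2916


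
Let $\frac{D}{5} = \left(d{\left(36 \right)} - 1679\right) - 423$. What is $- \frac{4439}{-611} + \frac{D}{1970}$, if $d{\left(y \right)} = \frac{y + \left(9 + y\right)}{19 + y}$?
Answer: $\frac{25604911}{13240370} \approx 1.9339$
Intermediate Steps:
$d{\left(y \right)} = \frac{9 + 2 y}{19 + y}$
$D = - \frac{115529}{11}$ ($D = 5 \left(\left(\frac{9 + 2 \cdot 36}{19 + 36} - 1679\right) - 423\right) = 5 \left(\left(\frac{9 + 72}{55} - 1679\right) - 423\right) = 5 \left(\left(\frac{1}{55} \cdot 81 - 1679\right) - 423\right) = 5 \left(\left(\frac{81}{55} - 1679\right) - 423\right) = 5 \left(- \frac{92264}{55} - 423\right) = 5 \left(- \frac{115529}{55}\right) = - \frac{115529}{11} \approx -10503.0$)
$- \frac{4439}{-611} + \frac{D}{1970} = - \frac{4439}{-611} - \frac{115529}{11 \cdot 1970} = \left(-4439\right) \left(- \frac{1}{611}\right) - \frac{115529}{21670} = \frac{4439}{611} - \frac{115529}{21670} = \frac{25604911}{13240370}$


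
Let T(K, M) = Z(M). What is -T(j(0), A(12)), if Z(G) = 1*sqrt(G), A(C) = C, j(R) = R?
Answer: -2*sqrt(3) ≈ -3.4641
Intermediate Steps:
Z(G) = sqrt(G)
T(K, M) = sqrt(M)
-T(j(0), A(12)) = -sqrt(12) = -2*sqrt(3)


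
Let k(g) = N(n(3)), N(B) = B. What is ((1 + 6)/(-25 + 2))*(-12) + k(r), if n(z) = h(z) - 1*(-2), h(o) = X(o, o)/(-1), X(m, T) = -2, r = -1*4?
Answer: 176/23 ≈ 7.6522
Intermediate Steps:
r = -4
h(o) = 2 (h(o) = -2/(-1) = -2*(-1) = 2)
n(z) = 4 (n(z) = 2 - 1*(-2) = 2 + 2 = 4)
k(g) = 4
((1 + 6)/(-25 + 2))*(-12) + k(r) = ((1 + 6)/(-25 + 2))*(-12) + 4 = (7/(-23))*(-12) + 4 = (7*(-1/23))*(-12) + 4 = -7/23*(-12) + 4 = 84/23 + 4 = 176/23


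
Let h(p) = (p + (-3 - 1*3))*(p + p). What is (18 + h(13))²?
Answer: 40000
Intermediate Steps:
h(p) = 2*p*(-6 + p) (h(p) = (p + (-3 - 3))*(2*p) = (p - 6)*(2*p) = (-6 + p)*(2*p) = 2*p*(-6 + p))
(18 + h(13))² = (18 + 2*13*(-6 + 13))² = (18 + 2*13*7)² = (18 + 182)² = 200² = 40000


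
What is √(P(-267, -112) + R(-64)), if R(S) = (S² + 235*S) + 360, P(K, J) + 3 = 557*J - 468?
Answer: I*√73439 ≈ 271.0*I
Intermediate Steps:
P(K, J) = -471 + 557*J (P(K, J) = -3 + (557*J - 468) = -3 + (-468 + 557*J) = -471 + 557*J)
R(S) = 360 + S² + 235*S
√(P(-267, -112) + R(-64)) = √((-471 + 557*(-112)) + (360 + (-64)² + 235*(-64))) = √((-471 - 62384) + (360 + 4096 - 15040)) = √(-62855 - 10584) = √(-73439) = I*√73439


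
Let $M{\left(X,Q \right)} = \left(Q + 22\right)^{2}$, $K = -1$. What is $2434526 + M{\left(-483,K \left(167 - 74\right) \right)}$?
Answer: $2439567$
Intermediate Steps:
$M{\left(X,Q \right)} = \left(22 + Q\right)^{2}$
$2434526 + M{\left(-483,K \left(167 - 74\right) \right)} = 2434526 + \left(22 - \left(167 - 74\right)\right)^{2} = 2434526 + \left(22 - 93\right)^{2} = 2434526 + \left(-71\right)^{2} = 2434526 + 5041 = 2439567$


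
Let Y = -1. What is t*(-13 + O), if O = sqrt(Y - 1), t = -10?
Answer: 130 - 10*I*sqrt(2) ≈ 130.0 - 14.142*I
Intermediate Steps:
O = I*sqrt(2) (O = sqrt(-1 - 1) = sqrt(-2) = I*sqrt(2) ≈ 1.4142*I)
t*(-13 + O) = -10*(-13 + I*sqrt(2)) = 130 - 10*I*sqrt(2)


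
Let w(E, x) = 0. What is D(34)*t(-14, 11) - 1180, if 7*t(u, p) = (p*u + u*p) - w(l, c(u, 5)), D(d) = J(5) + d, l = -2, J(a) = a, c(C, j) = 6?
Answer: -2896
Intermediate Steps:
D(d) = 5 + d
t(u, p) = 2*p*u/7 (t(u, p) = ((p*u + u*p) - 1*0)/7 = ((p*u + p*u) + 0)/7 = (2*p*u + 0)/7 = (2*p*u)/7 = 2*p*u/7)
D(34)*t(-14, 11) - 1180 = (5 + 34)*((2/7)*11*(-14)) - 1180 = 39*(-44) - 1180 = -1716 - 1180 = -2896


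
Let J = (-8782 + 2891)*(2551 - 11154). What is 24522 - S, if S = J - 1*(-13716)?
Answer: -50669467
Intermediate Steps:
J = 50680273 (J = -5891*(-8603) = 50680273)
S = 50693989 (S = 50680273 - 1*(-13716) = 50680273 + 13716 = 50693989)
24522 - S = 24522 - 1*50693989 = 24522 - 50693989 = -50669467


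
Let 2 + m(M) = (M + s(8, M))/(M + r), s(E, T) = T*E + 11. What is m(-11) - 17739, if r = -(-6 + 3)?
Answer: -17730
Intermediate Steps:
s(E, T) = 11 + E*T (s(E, T) = E*T + 11 = 11 + E*T)
r = 3 (r = -1*(-3) = 3)
m(M) = -2 + (11 + 9*M)/(3 + M) (m(M) = -2 + (M + (11 + 8*M))/(M + 3) = -2 + (11 + 9*M)/(3 + M))
m(-11) - 17739 = (5 + 7*(-11))/(3 - 11) - 17739 = (5 - 77)/(-8) - 17739 = -⅛*(-72) - 17739 = 9 - 17739 = -17730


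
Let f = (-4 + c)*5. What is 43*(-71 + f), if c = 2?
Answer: -3483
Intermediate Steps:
f = -10 (f = (-4 + 2)*5 = -2*5 = -10)
43*(-71 + f) = 43*(-71 - 10) = 43*(-81) = -3483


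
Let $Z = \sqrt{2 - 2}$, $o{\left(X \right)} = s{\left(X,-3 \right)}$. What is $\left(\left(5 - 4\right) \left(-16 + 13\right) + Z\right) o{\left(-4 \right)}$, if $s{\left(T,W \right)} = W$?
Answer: $9$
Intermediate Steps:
$o{\left(X \right)} = -3$
$Z = 0$ ($Z = \sqrt{0} = 0$)
$\left(\left(5 - 4\right) \left(-16 + 13\right) + Z\right) o{\left(-4 \right)} = \left(\left(5 - 4\right) \left(-16 + 13\right) + 0\right) \left(-3\right) = \left(1 \left(-3\right) + 0\right) \left(-3\right) = \left(-3 + 0\right) \left(-3\right) = \left(-3\right) \left(-3\right) = 9$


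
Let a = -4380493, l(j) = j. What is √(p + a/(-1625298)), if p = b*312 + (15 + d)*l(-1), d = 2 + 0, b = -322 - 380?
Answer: 35*I*√472334842186698/1625298 ≈ 468.02*I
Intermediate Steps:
b = -702
d = 2
p = -219041 (p = -702*312 + (15 + 2)*(-1) = -219024 + 17*(-1) = -219024 - 17 = -219041)
√(p + a/(-1625298)) = √(-219041 - 4380493/(-1625298)) = √(-219041 - 4380493*(-1/1625298)) = √(-219041 + 4380493/1625298) = √(-356002518725/1625298) = 35*I*√472334842186698/1625298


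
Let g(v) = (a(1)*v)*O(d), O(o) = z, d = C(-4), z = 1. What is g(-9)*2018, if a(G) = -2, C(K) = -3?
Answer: 36324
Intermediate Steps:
d = -3
O(o) = 1
g(v) = -2*v (g(v) = -2*v*1 = -2*v)
g(-9)*2018 = -2*(-9)*2018 = 18*2018 = 36324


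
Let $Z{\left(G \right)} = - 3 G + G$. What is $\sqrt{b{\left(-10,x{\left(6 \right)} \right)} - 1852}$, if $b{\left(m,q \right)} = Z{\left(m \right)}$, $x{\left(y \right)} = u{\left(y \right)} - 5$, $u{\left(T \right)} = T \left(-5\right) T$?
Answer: $2 i \sqrt{458} \approx 42.802 i$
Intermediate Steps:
$u{\left(T \right)} = - 5 T^{2}$ ($u{\left(T \right)} = - 5 T T = - 5 T^{2}$)
$Z{\left(G \right)} = - 2 G$
$x{\left(y \right)} = -5 - 5 y^{2}$ ($x{\left(y \right)} = - 5 y^{2} - 5 = -5 - 5 y^{2}$)
$b{\left(m,q \right)} = - 2 m$
$\sqrt{b{\left(-10,x{\left(6 \right)} \right)} - 1852} = \sqrt{\left(-2\right) \left(-10\right) - 1852} = \sqrt{20 - 1852} = \sqrt{-1832} = 2 i \sqrt{458}$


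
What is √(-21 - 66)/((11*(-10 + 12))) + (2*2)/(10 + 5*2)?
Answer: ⅕ + I*√87/22 ≈ 0.2 + 0.42397*I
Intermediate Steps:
√(-21 - 66)/((11*(-10 + 12))) + (2*2)/(10 + 5*2) = √(-87)/((11*2)) + 4/(10 + 10) = (I*√87)/22 + 4/20 = (I*√87)*(1/22) + 4*(1/20) = I*√87/22 + ⅕ = ⅕ + I*√87/22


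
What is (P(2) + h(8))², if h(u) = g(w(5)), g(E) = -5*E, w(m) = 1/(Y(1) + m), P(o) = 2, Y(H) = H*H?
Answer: 49/36 ≈ 1.3611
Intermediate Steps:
Y(H) = H²
w(m) = 1/(1 + m) (w(m) = 1/(1² + m) = 1/(1 + m))
h(u) = -⅚ (h(u) = -5/(1 + 5) = -5/6 = -5*⅙ = -⅚)
(P(2) + h(8))² = (2 - ⅚)² = (7/6)² = 49/36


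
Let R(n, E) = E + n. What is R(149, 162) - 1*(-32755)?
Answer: 33066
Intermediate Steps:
R(149, 162) - 1*(-32755) = (162 + 149) - 1*(-32755) = 311 + 32755 = 33066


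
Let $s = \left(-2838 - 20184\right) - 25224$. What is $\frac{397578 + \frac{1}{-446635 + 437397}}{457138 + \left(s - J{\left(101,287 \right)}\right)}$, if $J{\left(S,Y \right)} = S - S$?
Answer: $\frac{333893233}{343394936} \approx 0.97233$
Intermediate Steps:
$s = -48246$ ($s = -23022 - 25224 = -48246$)
$J{\left(S,Y \right)} = 0$
$\frac{397578 + \frac{1}{-446635 + 437397}}{457138 + \left(s - J{\left(101,287 \right)}\right)} = \frac{397578 + \frac{1}{-446635 + 437397}}{457138 - 48246} = \frac{397578 + \frac{1}{-9238}}{457138 + \left(-48246 + 0\right)} = \frac{397578 - \frac{1}{9238}}{457138 - 48246} = \frac{3672825563}{9238 \cdot 408892} = \frac{3672825563}{9238} \cdot \frac{1}{408892} = \frac{333893233}{343394936}$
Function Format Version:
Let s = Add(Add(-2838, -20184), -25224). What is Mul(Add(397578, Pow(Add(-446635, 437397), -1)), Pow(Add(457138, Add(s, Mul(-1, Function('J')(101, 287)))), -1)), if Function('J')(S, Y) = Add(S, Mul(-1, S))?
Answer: Rational(333893233, 343394936) ≈ 0.97233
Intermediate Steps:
s = -48246 (s = Add(-23022, -25224) = -48246)
Function('J')(S, Y) = 0
Mul(Add(397578, Pow(Add(-446635, 437397), -1)), Pow(Add(457138, Add(s, Mul(-1, Function('J')(101, 287)))), -1)) = Mul(Add(397578, Pow(Add(-446635, 437397), -1)), Pow(Add(457138, Add(-48246, Mul(-1, 0))), -1)) = Mul(Add(397578, Pow(-9238, -1)), Pow(Add(457138, Add(-48246, 0)), -1)) = Mul(Add(397578, Rational(-1, 9238)), Pow(Add(457138, -48246), -1)) = Mul(Rational(3672825563, 9238), Pow(408892, -1)) = Mul(Rational(3672825563, 9238), Rational(1, 408892)) = Rational(333893233, 343394936)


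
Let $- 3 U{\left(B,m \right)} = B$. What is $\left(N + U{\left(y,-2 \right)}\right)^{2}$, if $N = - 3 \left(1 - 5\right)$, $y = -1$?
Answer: $\frac{1369}{9} \approx 152.11$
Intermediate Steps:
$U{\left(B,m \right)} = - \frac{B}{3}$
$N = 12$ ($N = \left(-3\right) \left(-4\right) = 12$)
$\left(N + U{\left(y,-2 \right)}\right)^{2} = \left(12 - - \frac{1}{3}\right)^{2} = \left(12 + \frac{1}{3}\right)^{2} = \left(\frac{37}{3}\right)^{2} = \frac{1369}{9}$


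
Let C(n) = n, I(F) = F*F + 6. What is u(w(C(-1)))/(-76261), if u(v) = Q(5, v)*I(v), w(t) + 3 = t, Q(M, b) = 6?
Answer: -132/76261 ≈ -0.0017309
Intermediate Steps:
I(F) = 6 + F² (I(F) = F² + 6 = 6 + F²)
w(t) = -3 + t
u(v) = 36 + 6*v² (u(v) = 6*(6 + v²) = 36 + 6*v²)
u(w(C(-1)))/(-76261) = (36 + 6*(-3 - 1)²)/(-76261) = (36 + 6*(-4)²)*(-1/76261) = (36 + 6*16)*(-1/76261) = (36 + 96)*(-1/76261) = 132*(-1/76261) = -132/76261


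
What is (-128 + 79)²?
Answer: 2401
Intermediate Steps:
(-128 + 79)² = (-49)² = 2401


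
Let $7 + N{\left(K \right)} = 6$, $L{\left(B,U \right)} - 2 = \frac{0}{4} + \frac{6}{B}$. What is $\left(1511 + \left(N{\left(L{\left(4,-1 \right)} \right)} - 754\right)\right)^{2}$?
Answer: $571536$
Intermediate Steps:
$L{\left(B,U \right)} = 2 + \frac{6}{B}$ ($L{\left(B,U \right)} = 2 + \left(\frac{0}{4} + \frac{6}{B}\right) = 2 + \left(0 \cdot \frac{1}{4} + \frac{6}{B}\right) = 2 + \left(0 + \frac{6}{B}\right) = 2 + \frac{6}{B}$)
$N{\left(K \right)} = -1$ ($N{\left(K \right)} = -7 + 6 = -1$)
$\left(1511 + \left(N{\left(L{\left(4,-1 \right)} \right)} - 754\right)\right)^{2} = \left(1511 - 755\right)^{2} = 756^{2} = 571536$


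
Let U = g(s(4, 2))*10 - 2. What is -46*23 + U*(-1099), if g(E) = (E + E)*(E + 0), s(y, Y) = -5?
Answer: -548360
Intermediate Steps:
g(E) = 2*E² (g(E) = (2*E)*E = 2*E²)
U = 498 (U = (2*(-5)²)*10 - 2 = (2*25)*10 - 2 = 50*10 - 2 = 500 - 2 = 498)
-46*23 + U*(-1099) = -46*23 + 498*(-1099) = -1058 - 547302 = -548360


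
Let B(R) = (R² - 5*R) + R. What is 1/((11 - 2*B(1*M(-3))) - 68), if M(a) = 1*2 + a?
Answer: -1/67 ≈ -0.014925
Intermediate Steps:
M(a) = 2 + a
B(R) = R² - 4*R
1/((11 - 2*B(1*M(-3))) - 68) = 1/((11 - 2*1*(2 - 3)*(-4 + 1*(2 - 3))) - 68) = 1/((11 - 2*1*(-1)*(-4 + 1*(-1))) - 68) = 1/((11 - (-2)*(-4 - 1)) - 68) = 1/((11 - (-2)*(-5)) - 68) = 1/((11 - 2*5) - 68) = 1/((11 - 10) - 68) = 1/(1 - 68) = 1/(-67) = -1/67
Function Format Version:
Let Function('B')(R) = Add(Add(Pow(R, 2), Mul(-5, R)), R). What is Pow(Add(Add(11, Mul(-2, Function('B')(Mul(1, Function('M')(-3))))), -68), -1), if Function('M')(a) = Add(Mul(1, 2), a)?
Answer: Rational(-1, 67) ≈ -0.014925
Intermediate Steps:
Function('M')(a) = Add(2, a)
Function('B')(R) = Add(Pow(R, 2), Mul(-4, R))
Pow(Add(Add(11, Mul(-2, Function('B')(Mul(1, Function('M')(-3))))), -68), -1) = Pow(Add(Add(11, Mul(-2, Mul(Mul(1, Add(2, -3)), Add(-4, Mul(1, Add(2, -3)))))), -68), -1) = Pow(Add(Add(11, Mul(-2, Mul(Mul(1, -1), Add(-4, Mul(1, -1))))), -68), -1) = Pow(Add(Add(11, Mul(-2, Mul(-1, Add(-4, -1)))), -68), -1) = Pow(Add(Add(11, Mul(-2, Mul(-1, -5))), -68), -1) = Pow(Add(Add(11, Mul(-2, 5)), -68), -1) = Pow(Add(Add(11, -10), -68), -1) = Pow(Add(1, -68), -1) = Pow(-67, -1) = Rational(-1, 67)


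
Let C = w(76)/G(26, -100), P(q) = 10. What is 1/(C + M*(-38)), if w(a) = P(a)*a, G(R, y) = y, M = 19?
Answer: -5/3648 ≈ -0.0013706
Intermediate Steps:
w(a) = 10*a
C = -38/5 (C = (10*76)/(-100) = 760*(-1/100) = -38/5 ≈ -7.6000)
1/(C + M*(-38)) = 1/(-38/5 + 19*(-38)) = 1/(-38/5 - 722) = 1/(-3648/5) = -5/3648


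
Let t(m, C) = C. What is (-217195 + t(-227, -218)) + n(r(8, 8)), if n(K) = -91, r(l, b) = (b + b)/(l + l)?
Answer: -217504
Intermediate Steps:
r(l, b) = b/l (r(l, b) = (2*b)/((2*l)) = (2*b)*(1/(2*l)) = b/l)
(-217195 + t(-227, -218)) + n(r(8, 8)) = (-217195 - 218) - 91 = -217413 - 91 = -217504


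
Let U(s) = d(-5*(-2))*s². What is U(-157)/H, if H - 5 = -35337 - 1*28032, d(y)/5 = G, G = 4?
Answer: -123245/15841 ≈ -7.7801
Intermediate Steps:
d(y) = 20 (d(y) = 5*4 = 20)
H = -63364 (H = 5 + (-35337 - 1*28032) = 5 + (-35337 - 28032) = 5 - 63369 = -63364)
U(s) = 20*s²
U(-157)/H = (20*(-157)²)/(-63364) = (20*24649)*(-1/63364) = 492980*(-1/63364) = -123245/15841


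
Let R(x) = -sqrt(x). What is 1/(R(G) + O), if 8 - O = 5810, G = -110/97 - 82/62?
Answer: -17446614/101225261815 + I*sqrt(22212709)/101225261815 ≈ -0.00017235 + 4.656e-8*I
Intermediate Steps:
G = -7387/3007 (G = -110*1/97 - 82*1/62 = -110/97 - 41/31 = -7387/3007 ≈ -2.4566)
O = -5802 (O = 8 - 1*5810 = 8 - 5810 = -5802)
1/(R(G) + O) = 1/(-sqrt(-7387/3007) - 5802) = 1/(-I*sqrt(22212709)/3007 - 5802) = 1/(-5802 - I*sqrt(22212709)/3007)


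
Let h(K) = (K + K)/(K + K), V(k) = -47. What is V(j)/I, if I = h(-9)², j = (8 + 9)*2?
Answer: -47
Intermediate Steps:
j = 34 (j = 17*2 = 34)
h(K) = 1 (h(K) = (2*K)/((2*K)) = (2*K)*(1/(2*K)) = 1)
I = 1 (I = 1² = 1)
V(j)/I = -47/1 = -47*1 = -47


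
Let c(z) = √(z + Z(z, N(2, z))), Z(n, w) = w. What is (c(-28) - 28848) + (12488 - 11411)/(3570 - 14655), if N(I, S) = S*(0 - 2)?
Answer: -106593719/3695 + 2*√7 ≈ -28843.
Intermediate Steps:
N(I, S) = -2*S (N(I, S) = S*(-2) = -2*S)
c(z) = √(-z) (c(z) = √(z - 2*z) = √(-z))
(c(-28) - 28848) + (12488 - 11411)/(3570 - 14655) = (√(-1*(-28)) - 28848) + (12488 - 11411)/(3570 - 14655) = (√28 - 28848) + 1077/(-11085) = (2*√7 - 28848) + 1077*(-1/11085) = (-28848 + 2*√7) - 359/3695 = -106593719/3695 + 2*√7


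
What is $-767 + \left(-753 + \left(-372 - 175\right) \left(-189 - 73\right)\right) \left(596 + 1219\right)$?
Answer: $258747448$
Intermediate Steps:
$-767 + \left(-753 + \left(-372 - 175\right) \left(-189 - 73\right)\right) \left(596 + 1219\right) = -767 + \left(-753 - -143314\right) 1815 = -767 + \left(-753 + 143314\right) 1815 = -767 + 142561 \cdot 1815 = -767 + 258748215 = 258747448$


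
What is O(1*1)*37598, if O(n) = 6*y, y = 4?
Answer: 902352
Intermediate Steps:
O(n) = 24 (O(n) = 6*4 = 24)
O(1*1)*37598 = 24*37598 = 902352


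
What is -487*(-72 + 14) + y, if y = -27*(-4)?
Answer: 28354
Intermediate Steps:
y = 108
-487*(-72 + 14) + y = -487*(-72 + 14) + 108 = -487*(-58) + 108 = 28246 + 108 = 28354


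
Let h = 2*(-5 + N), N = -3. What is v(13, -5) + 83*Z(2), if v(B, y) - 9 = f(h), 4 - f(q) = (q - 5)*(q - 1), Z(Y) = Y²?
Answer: -12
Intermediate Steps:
h = -16 (h = 2*(-5 - 3) = 2*(-8) = -16)
f(q) = 4 - (-1 + q)*(-5 + q) (f(q) = 4 - (q - 5)*(q - 1) = 4 - (-5 + q)*(-1 + q) = 4 - (-1 + q)*(-5 + q))
v(B, y) = -344 (v(B, y) = 9 + (-1 - 1*(-16)² + 6*(-16)) = 9 + (-1 - 1*256 - 96) = 9 + (-1 - 256 - 96) = 9 - 353 = -344)
v(13, -5) + 83*Z(2) = -344 + 83*2² = -344 + 83*4 = -344 + 332 = -12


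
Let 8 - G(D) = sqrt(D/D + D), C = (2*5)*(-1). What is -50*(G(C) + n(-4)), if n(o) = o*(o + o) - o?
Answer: -2200 + 150*I ≈ -2200.0 + 150.0*I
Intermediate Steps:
C = -10 (C = 10*(-1) = -10)
n(o) = -o + 2*o**2 (n(o) = o*(2*o) - o = 2*o**2 - o = -o + 2*o**2)
G(D) = 8 - sqrt(1 + D) (G(D) = 8 - sqrt(D/D + D) = 8 - sqrt(1 + D))
-50*(G(C) + n(-4)) = -50*((8 - sqrt(1 - 10)) - 4*(-1 + 2*(-4))) = -50*((8 - sqrt(-9)) - 4*(-1 - 8)) = -50*((8 - 3*I) - 4*(-9)) = -50*((8 - 3*I) + 36) = -50*(44 - 3*I) = -2200 + 150*I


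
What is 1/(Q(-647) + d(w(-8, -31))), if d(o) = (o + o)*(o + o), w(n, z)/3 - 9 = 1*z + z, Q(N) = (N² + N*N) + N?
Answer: 1/937695 ≈ 1.0664e-6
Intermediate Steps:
Q(N) = N + 2*N² (Q(N) = (N² + N²) + N = 2*N² + N = N + 2*N²)
w(n, z) = 27 + 6*z (w(n, z) = 27 + 3*(1*z + z) = 27 + 3*(z + z) = 27 + 3*(2*z) = 27 + 6*z)
d(o) = 4*o² (d(o) = (2*o)*(2*o) = 4*o²)
1/(Q(-647) + d(w(-8, -31))) = 1/(-647*(1 + 2*(-647)) + 4*(27 + 6*(-31))²) = 1/(-647*(1 - 1294) + 4*(27 - 186)²) = 1/(-647*(-1293) + 4*(-159)²) = 1/(836571 + 4*25281) = 1/(836571 + 101124) = 1/937695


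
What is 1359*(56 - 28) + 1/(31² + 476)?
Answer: 54680725/1437 ≈ 38052.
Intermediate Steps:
1359*(56 - 28) + 1/(31² + 476) = 1359*(56 - 1*28) + 1/(961 + 476) = 1359*(56 - 28) + 1/1437 = 1359*28 + 1/1437 = 38052 + 1/1437 = 54680725/1437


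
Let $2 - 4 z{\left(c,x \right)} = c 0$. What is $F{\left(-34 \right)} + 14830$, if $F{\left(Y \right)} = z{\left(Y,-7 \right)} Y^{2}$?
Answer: $15408$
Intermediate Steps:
$z{\left(c,x \right)} = \frac{1}{2}$ ($z{\left(c,x \right)} = \frac{1}{2} - \frac{c 0}{4} = \frac{1}{2} - 0 = \frac{1}{2} + 0 = \frac{1}{2}$)
$F{\left(Y \right)} = \frac{Y^{2}}{2}$
$F{\left(-34 \right)} + 14830 = \frac{\left(-34\right)^{2}}{2} + 14830 = \frac{1}{2} \cdot 1156 + 14830 = 578 + 14830 = 15408$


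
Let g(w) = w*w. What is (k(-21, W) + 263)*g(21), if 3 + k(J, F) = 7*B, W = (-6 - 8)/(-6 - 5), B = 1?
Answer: 117747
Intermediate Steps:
g(w) = w²
W = 14/11 (W = -14/(-11) = -14*(-1/11) = 14/11 ≈ 1.2727)
k(J, F) = 4 (k(J, F) = -3 + 7*1 = -3 + 7 = 4)
(k(-21, W) + 263)*g(21) = (4 + 263)*21² = 267*441 = 117747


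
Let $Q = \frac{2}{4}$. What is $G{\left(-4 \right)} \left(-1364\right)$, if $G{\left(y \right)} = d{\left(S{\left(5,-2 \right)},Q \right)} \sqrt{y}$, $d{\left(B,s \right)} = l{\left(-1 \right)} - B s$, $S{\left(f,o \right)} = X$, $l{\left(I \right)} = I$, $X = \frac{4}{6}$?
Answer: $\frac{10912 i}{3} \approx 3637.3 i$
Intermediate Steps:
$X = \frac{2}{3}$ ($X = 4 \cdot \frac{1}{6} = \frac{2}{3} \approx 0.66667$)
$S{\left(f,o \right)} = \frac{2}{3}$
$Q = \frac{1}{2}$ ($Q = 2 \cdot \frac{1}{4} = \frac{1}{2} \approx 0.5$)
$d{\left(B,s \right)} = -1 - B s$
$G{\left(y \right)} = - \frac{4 \sqrt{y}}{3}$ ($G{\left(y \right)} = \left(-1 - \frac{2}{3} \cdot \frac{1}{2}\right) \sqrt{y} = \left(-1 - \frac{1}{3}\right) \sqrt{y} = - \frac{4 \sqrt{y}}{3}$)
$G{\left(-4 \right)} \left(-1364\right) = - \frac{4 \sqrt{-4}}{3} \left(-1364\right) = - \frac{4 \cdot 2 i}{3} \left(-1364\right) = - \frac{8 i}{3} \left(-1364\right) = \frac{10912 i}{3}$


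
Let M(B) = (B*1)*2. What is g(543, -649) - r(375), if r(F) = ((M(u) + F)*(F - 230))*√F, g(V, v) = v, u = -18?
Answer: -649 - 245775*√15 ≈ -9.5253e+5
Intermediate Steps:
M(B) = 2*B (M(B) = B*2 = 2*B)
r(F) = √F*(-230 + F)*(-36 + F) (r(F) = ((2*(-18) + F)*(F - 230))*√F = ((-36 + F)*(-230 + F))*√F = ((-230 + F)*(-36 + F))*√F = √F*(-230 + F)*(-36 + F))
g(543, -649) - r(375) = -649 - √375*(8280 + 375² - 266*375) = -649 - 5*√15*(8280 + 140625 - 99750) = -649 - 5*√15*49155 = -649 - 245775*√15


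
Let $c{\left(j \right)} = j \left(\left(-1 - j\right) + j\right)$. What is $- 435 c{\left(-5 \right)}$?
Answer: $-2175$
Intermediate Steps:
$c{\left(j \right)} = - j$ ($c{\left(j \right)} = j \left(-1\right) = - j$)
$- 435 c{\left(-5 \right)} = - 435 \left(\left(-1\right) \left(-5\right)\right) = \left(-435\right) 5 = -2175$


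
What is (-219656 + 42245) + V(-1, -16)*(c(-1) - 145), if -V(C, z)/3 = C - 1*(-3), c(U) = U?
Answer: -176535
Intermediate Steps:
V(C, z) = -9 - 3*C (V(C, z) = -3*(C - 1*(-3)) = -3*(C + 3) = -3*(3 + C) = -9 - 3*C)
(-219656 + 42245) + V(-1, -16)*(c(-1) - 145) = (-219656 + 42245) + (-9 - 3*(-1))*(-1 - 145) = -177411 + (-9 + 3)*(-146) = -177411 - 6*(-146) = -177411 + 876 = -176535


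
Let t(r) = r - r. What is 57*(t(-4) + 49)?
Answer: 2793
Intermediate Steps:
t(r) = 0
57*(t(-4) + 49) = 57*(0 + 49) = 57*49 = 2793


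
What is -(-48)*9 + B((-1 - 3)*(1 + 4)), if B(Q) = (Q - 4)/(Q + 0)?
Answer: 2166/5 ≈ 433.20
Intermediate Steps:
B(Q) = (-4 + Q)/Q
-(-48)*9 + B((-1 - 3)*(1 + 4)) = -(-48)*9 + (-4 + (-1 - 3)*(1 + 4))/(((-1 - 3)*(1 + 4))) = -48*(-9) + (-4 - 4*5)/((-4*5)) = 432 + (-4 - 20)/(-20) = 432 - 1/20*(-24) = 432 + 6/5 = 2166/5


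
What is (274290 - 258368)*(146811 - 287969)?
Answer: -2247517676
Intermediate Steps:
(274290 - 258368)*(146811 - 287969) = 15922*(-141158) = -2247517676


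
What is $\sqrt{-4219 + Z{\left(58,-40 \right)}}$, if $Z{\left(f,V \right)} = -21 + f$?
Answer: $i \sqrt{4182} \approx 64.668 i$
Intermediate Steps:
$\sqrt{-4219 + Z{\left(58,-40 \right)}} = \sqrt{-4219 + \left(-21 + 58\right)} = \sqrt{-4219 + 37} = \sqrt{-4182} = i \sqrt{4182}$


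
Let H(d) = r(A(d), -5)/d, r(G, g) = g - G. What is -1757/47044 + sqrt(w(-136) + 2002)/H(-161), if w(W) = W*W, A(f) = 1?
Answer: -1757/47044 + 161*sqrt(20498)/6 ≈ 3841.7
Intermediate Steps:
w(W) = W**2
H(d) = -6/d (H(d) = (-5 - 1*1)/d = (-5 - 1)/d = -6/d)
-1757/47044 + sqrt(w(-136) + 2002)/H(-161) = -1757/47044 + sqrt((-136)**2 + 2002)/((-6/(-161))) = -1757*1/47044 + sqrt(18496 + 2002)/((-6*(-1/161))) = -1757/47044 + sqrt(20498)/(6/161) = -1757/47044 + sqrt(20498)*(161/6) = -1757/47044 + 161*sqrt(20498)/6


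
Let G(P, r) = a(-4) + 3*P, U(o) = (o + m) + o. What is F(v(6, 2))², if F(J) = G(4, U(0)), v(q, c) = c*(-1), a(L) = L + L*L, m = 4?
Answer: 576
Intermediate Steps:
a(L) = L + L²
v(q, c) = -c
U(o) = 4 + 2*o (U(o) = (o + 4) + o = (4 + o) + o = 4 + 2*o)
G(P, r) = 12 + 3*P (G(P, r) = -4*(1 - 4) + 3*P = -4*(-3) + 3*P = 12 + 3*P)
F(J) = 24 (F(J) = 12 + 3*4 = 12 + 12 = 24)
F(v(6, 2))² = 24² = 576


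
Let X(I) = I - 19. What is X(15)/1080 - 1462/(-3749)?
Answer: 390991/1012230 ≈ 0.38627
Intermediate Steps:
X(I) = -19 + I
X(15)/1080 - 1462/(-3749) = (-19 + 15)/1080 - 1462/(-3749) = -4*1/1080 - 1462*(-1/3749) = -1/270 + 1462/3749 = 390991/1012230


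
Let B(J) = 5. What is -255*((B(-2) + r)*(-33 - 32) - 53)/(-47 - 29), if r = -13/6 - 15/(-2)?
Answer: -92395/38 ≈ -2431.4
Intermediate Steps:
r = 16/3 (r = -13*⅙ - 15*(-½) = -13/6 + 15/2 = 16/3 ≈ 5.3333)
-255*((B(-2) + r)*(-33 - 32) - 53)/(-47 - 29) = -255*((5 + 16/3)*(-33 - 32) - 53)/(-47 - 29) = -255*((31/3)*(-65) - 53)/(-76) = -255*(-2015/3 - 53)*(-1)/76 = -(-184790)*(-1)/76 = -255*1087/114 = -92395/38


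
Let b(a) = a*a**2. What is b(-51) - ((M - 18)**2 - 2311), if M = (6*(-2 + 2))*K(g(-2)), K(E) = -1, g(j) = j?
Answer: -130664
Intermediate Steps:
b(a) = a**3
M = 0 (M = (6*(-2 + 2))*(-1) = (6*0)*(-1) = 0*(-1) = 0)
b(-51) - ((M - 18)**2 - 2311) = (-51)**3 - ((0 - 18)**2 - 2311) = -132651 - ((-18)**2 - 2311) = -132651 - (324 - 2311) = -132651 - 1*(-1987) = -132651 + 1987 = -130664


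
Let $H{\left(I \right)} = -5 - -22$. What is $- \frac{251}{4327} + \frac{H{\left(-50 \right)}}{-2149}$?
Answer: $- \frac{612958}{9298723} \approx -0.065919$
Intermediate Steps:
$H{\left(I \right)} = 17$ ($H{\left(I \right)} = -5 + 22 = 17$)
$- \frac{251}{4327} + \frac{H{\left(-50 \right)}}{-2149} = - \frac{251}{4327} + \frac{17}{-2149} = \left(-251\right) \frac{1}{4327} + 17 \left(- \frac{1}{2149}\right) = - \frac{251}{4327} - \frac{17}{2149} = - \frac{612958}{9298723}$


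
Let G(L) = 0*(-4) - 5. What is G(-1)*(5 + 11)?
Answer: -80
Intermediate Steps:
G(L) = -5 (G(L) = 0 - 5 = -5)
G(-1)*(5 + 11) = -5*(5 + 11) = -5*16 = -80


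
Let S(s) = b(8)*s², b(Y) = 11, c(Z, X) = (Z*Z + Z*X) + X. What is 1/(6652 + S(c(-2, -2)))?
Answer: 1/7048 ≈ 0.00014188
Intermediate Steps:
c(Z, X) = X + Z² + X*Z (c(Z, X) = (Z² + X*Z) + X = X + Z² + X*Z)
S(s) = 11*s²
1/(6652 + S(c(-2, -2))) = 1/(6652 + 11*(-2 + (-2)² - 2*(-2))²) = 1/(6652 + 11*(-2 + 4 + 4)²) = 1/(6652 + 11*6²) = 1/(6652 + 11*36) = 1/(6652 + 396) = 1/7048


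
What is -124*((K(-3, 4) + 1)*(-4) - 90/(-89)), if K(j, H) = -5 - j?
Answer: -55304/89 ≈ -621.39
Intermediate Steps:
-124*((K(-3, 4) + 1)*(-4) - 90/(-89)) = -124*(((-5 - 1*(-3)) + 1)*(-4) - 90/(-89)) = -124*(((-5 + 3) + 1)*(-4) - 90*(-1/89)) = -124*((-2 + 1)*(-4) + 90/89) = -124*(-1*(-4) + 90/89) = -124*(4 + 90/89) = -124*446/89 = -55304/89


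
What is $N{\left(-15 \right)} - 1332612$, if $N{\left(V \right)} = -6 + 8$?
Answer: $-1332610$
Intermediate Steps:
$N{\left(V \right)} = 2$
$N{\left(-15 \right)} - 1332612 = 2 - 1332612 = -1332610$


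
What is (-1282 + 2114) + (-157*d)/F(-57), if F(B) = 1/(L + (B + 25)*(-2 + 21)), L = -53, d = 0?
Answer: 832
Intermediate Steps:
F(B) = 1/(422 + 19*B) (F(B) = 1/(-53 + (B + 25)*(-2 + 21)) = 1/(-53 + (25 + B)*19) = 1/(-53 + (475 + 19*B)) = 1/(422 + 19*B))
(-1282 + 2114) + (-157*d)/F(-57) = (-1282 + 2114) + (-157*0)/(1/(422 + 19*(-57))) = 832 + 0/(1/(422 - 1083)) = 832 + 0/(1/(-661)) = 832 + 0/(-1/661) = 832 + 0*(-661) = 832 + 0 = 832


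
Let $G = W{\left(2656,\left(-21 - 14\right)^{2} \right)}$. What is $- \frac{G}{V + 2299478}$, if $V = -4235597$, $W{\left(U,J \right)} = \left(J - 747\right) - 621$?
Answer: $- \frac{143}{1936119} \approx -7.3859 \cdot 10^{-5}$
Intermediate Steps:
$W{\left(U,J \right)} = -1368 + J$ ($W{\left(U,J \right)} = \left(-747 + J\right) - 621 = -1368 + J$)
$G = -143$ ($G = -1368 + \left(-21 - 14\right)^{2} = -1368 + \left(-35\right)^{2} = -1368 + 1225 = -143$)
$- \frac{G}{V + 2299478} = - \frac{-143}{-4235597 + 2299478} = - \frac{-143}{-1936119} = - \frac{\left(-143\right) \left(-1\right)}{1936119} = \left(-1\right) \frac{143}{1936119} = - \frac{143}{1936119}$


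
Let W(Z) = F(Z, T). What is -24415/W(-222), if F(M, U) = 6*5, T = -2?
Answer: -4883/6 ≈ -813.83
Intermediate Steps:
F(M, U) = 30
W(Z) = 30
-24415/W(-222) = -24415/30 = -24415*1/30 = -4883/6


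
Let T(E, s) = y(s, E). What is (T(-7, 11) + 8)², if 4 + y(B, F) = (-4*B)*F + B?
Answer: 104329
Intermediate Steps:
y(B, F) = -4 + B - 4*B*F (y(B, F) = -4 + ((-4*B)*F + B) = -4 + (-4*B*F + B) = -4 + (B - 4*B*F) = -4 + B - 4*B*F)
T(E, s) = -4 + s - 4*E*s (T(E, s) = -4 + s - 4*s*E = -4 + s - 4*E*s)
(T(-7, 11) + 8)² = ((-4 + 11 - 4*(-7)*11) + 8)² = ((-4 + 11 + 308) + 8)² = (315 + 8)² = 323² = 104329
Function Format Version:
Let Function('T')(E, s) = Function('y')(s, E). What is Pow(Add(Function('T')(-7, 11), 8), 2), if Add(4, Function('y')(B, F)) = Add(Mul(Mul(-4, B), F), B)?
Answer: 104329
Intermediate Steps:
Function('y')(B, F) = Add(-4, B, Mul(-4, B, F)) (Function('y')(B, F) = Add(-4, Add(Mul(Mul(-4, B), F), B)) = Add(-4, Add(Mul(-4, B, F), B)) = Add(-4, Add(B, Mul(-4, B, F))) = Add(-4, B, Mul(-4, B, F)))
Function('T')(E, s) = Add(-4, s, Mul(-4, E, s)) (Function('T')(E, s) = Add(-4, s, Mul(-4, s, E)) = Add(-4, s, Mul(-4, E, s)))
Pow(Add(Function('T')(-7, 11), 8), 2) = Pow(Add(Add(-4, 11, Mul(-4, -7, 11)), 8), 2) = Pow(Add(Add(-4, 11, 308), 8), 2) = Pow(Add(315, 8), 2) = Pow(323, 2) = 104329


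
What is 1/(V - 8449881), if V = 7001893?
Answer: -1/1447988 ≈ -6.9061e-7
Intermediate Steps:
1/(V - 8449881) = 1/(7001893 - 8449881) = 1/(-1447988) = -1/1447988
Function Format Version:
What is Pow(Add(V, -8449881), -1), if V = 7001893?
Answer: Rational(-1, 1447988) ≈ -6.9061e-7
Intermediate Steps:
Pow(Add(V, -8449881), -1) = Pow(Add(7001893, -8449881), -1) = Pow(-1447988, -1) = Rational(-1, 1447988)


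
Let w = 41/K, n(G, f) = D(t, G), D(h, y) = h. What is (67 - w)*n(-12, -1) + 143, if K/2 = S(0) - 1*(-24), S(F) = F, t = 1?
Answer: 10039/48 ≈ 209.15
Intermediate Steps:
K = 48 (K = 2*(0 - 1*(-24)) = 2*(0 + 24) = 2*24 = 48)
n(G, f) = 1
w = 41/48 ≈ 0.85417
(67 - w)*n(-12, -1) + 143 = (67 - 1*41/48)*1 + 143 = (67 - 41/48)*1 + 143 = (3175/48)*1 + 143 = 3175/48 + 143 = 10039/48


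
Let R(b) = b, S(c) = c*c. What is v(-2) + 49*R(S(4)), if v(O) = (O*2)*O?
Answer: 792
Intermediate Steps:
v(O) = 2*O² (v(O) = (2*O)*O = 2*O²)
S(c) = c²
v(-2) + 49*R(S(4)) = 2*(-2)² + 49*4² = 2*4 + 49*16 = 8 + 784 = 792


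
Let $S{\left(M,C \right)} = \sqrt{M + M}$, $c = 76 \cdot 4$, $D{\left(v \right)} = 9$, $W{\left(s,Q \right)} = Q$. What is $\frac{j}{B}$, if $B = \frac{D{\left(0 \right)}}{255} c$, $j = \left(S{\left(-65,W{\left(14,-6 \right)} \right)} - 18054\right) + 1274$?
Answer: $- \frac{356575}{228} + \frac{85 i \sqrt{130}}{912} \approx -1563.9 + 1.0627 i$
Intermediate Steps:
$c = 304$
$S{\left(M,C \right)} = \sqrt{2} \sqrt{M}$ ($S{\left(M,C \right)} = \sqrt{2 M} = \sqrt{2} \sqrt{M}$)
$j = -16780 + i \sqrt{130}$ ($j = \left(\sqrt{2} \sqrt{-65} - 18054\right) + 1274 = \left(\sqrt{2} i \sqrt{65} - 18054\right) + 1274 = \left(i \sqrt{130} - 18054\right) + 1274 = \left(-18054 + i \sqrt{130}\right) + 1274 = -16780 + i \sqrt{130} \approx -16780.0 + 11.402 i$)
$B = \frac{912}{85}$ ($B = \frac{9}{255} \cdot 304 = 9 \cdot \frac{1}{255} \cdot 304 = \frac{3}{85} \cdot 304 = \frac{912}{85} \approx 10.729$)
$\frac{j}{B} = \frac{-16780 + i \sqrt{130}}{\frac{912}{85}} = \left(-16780 + i \sqrt{130}\right) \frac{85}{912} = - \frac{356575}{228} + \frac{85 i \sqrt{130}}{912}$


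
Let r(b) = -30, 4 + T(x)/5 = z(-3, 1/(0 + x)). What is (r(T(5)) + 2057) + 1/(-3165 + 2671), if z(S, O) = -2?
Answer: 1001337/494 ≈ 2027.0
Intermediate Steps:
T(x) = -30 (T(x) = -20 + 5*(-2) = -20 - 10 = -30)
(r(T(5)) + 2057) + 1/(-3165 + 2671) = (-30 + 2057) + 1/(-3165 + 2671) = 2027 + 1/(-494) = 2027 - 1/494 = 1001337/494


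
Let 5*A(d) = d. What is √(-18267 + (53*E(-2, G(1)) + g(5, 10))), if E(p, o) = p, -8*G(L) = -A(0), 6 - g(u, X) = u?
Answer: 2*I*√4593 ≈ 135.54*I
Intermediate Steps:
g(u, X) = 6 - u
A(d) = d/5
G(L) = 0 (G(L) = -(-1)*(⅕)*0/8 = -(-1)*0/8 = -⅛*0 = 0)
√(-18267 + (53*E(-2, G(1)) + g(5, 10))) = √(-18267 + (53*(-2) + (6 - 1*5))) = √(-18267 + (-106 + (6 - 5))) = √(-18267 + (-106 + 1)) = √(-18267 - 105) = √(-18372) = 2*I*√4593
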